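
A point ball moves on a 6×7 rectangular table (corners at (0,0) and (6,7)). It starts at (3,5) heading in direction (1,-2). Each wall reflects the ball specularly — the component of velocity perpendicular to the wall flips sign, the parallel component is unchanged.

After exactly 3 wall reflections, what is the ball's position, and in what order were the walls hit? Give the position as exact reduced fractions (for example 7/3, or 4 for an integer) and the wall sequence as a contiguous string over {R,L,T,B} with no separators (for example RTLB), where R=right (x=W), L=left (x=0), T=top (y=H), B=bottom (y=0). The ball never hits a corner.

1. t=5/2 → B at (11/2,0); v=(1,2)
2. t=1/2 → R at (6,1); v=(-1,2)
3. t=3 → T at (3,7); v=(-1,-2)

Final position: (3,7)
Wall sequence: BRT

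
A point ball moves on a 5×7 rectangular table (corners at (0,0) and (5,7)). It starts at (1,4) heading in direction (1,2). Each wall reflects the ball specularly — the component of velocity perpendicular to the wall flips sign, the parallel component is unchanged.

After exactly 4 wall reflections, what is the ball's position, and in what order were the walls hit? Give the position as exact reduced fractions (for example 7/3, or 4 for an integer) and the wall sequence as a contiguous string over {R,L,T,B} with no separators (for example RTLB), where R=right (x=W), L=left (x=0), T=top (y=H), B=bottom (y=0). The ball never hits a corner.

Final position: (1/2,7)
Wall sequence: TRBT

1. t=3/2 → T at (5/2,7); v=(1,-2)
2. t=5/2 → R at (5,2); v=(-1,-2)
3. t=1 → B at (4,0); v=(-1,2)
4. t=7/2 → T at (1/2,7); v=(-1,-2)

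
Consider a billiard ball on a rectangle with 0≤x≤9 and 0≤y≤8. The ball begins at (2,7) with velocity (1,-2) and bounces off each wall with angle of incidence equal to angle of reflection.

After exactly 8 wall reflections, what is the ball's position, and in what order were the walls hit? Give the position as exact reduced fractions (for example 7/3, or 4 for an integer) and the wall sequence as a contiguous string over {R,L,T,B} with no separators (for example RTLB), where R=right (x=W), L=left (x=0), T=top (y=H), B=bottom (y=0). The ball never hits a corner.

1. t=7/2 → B at (11/2,0); v=(1,2)
2. t=7/2 → R at (9,7); v=(-1,2)
3. t=1/2 → T at (17/2,8); v=(-1,-2)
4. t=4 → B at (9/2,0); v=(-1,2)
5. t=4 → T at (1/2,8); v=(-1,-2)
6. t=1/2 → L at (0,7); v=(1,-2)
7. t=7/2 → B at (7/2,0); v=(1,2)
8. t=4 → T at (15/2,8); v=(1,-2)

Final position: (15/2,8)
Wall sequence: BRTBTLBT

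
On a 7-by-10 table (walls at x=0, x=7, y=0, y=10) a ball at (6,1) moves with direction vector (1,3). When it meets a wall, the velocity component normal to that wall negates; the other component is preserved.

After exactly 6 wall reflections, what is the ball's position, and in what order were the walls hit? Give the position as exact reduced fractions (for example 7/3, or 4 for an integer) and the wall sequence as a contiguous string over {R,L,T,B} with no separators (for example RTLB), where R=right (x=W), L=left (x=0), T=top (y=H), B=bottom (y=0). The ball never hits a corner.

Final position: (5,0)
Wall sequence: RTBLTB

1. t=1 → R at (7,4); v=(-1,3)
2. t=2 → T at (5,10); v=(-1,-3)
3. t=10/3 → B at (5/3,0); v=(-1,3)
4. t=5/3 → L at (0,5); v=(1,3)
5. t=5/3 → T at (5/3,10); v=(1,-3)
6. t=10/3 → B at (5,0); v=(1,3)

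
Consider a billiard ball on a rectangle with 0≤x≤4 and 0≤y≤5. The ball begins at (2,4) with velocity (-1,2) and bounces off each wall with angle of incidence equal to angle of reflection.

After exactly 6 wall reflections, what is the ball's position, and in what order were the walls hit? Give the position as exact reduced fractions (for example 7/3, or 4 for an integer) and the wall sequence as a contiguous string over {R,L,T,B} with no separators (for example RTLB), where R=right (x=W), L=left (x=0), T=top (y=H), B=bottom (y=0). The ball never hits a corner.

1. t=1/2 → T at (3/2,5); v=(-1,-2)
2. t=3/2 → L at (0,2); v=(1,-2)
3. t=1 → B at (1,0); v=(1,2)
4. t=5/2 → T at (7/2,5); v=(1,-2)
5. t=1/2 → R at (4,4); v=(-1,-2)
6. t=2 → B at (2,0); v=(-1,2)

Final position: (2,0)
Wall sequence: TLBTRB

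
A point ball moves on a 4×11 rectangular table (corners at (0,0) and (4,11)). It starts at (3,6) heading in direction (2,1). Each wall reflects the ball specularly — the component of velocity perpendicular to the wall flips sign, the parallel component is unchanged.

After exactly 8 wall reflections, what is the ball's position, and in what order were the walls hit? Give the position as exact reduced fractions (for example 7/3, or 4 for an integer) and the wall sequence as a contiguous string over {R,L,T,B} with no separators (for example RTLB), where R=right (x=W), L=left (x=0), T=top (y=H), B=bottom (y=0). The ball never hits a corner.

Final position: (4,7/2)
Wall sequence: RLRTLRLR

1. t=1/2 → R at (4,13/2); v=(-2,1)
2. t=2 → L at (0,17/2); v=(2,1)
3. t=2 → R at (4,21/2); v=(-2,1)
4. t=1/2 → T at (3,11); v=(-2,-1)
5. t=3/2 → L at (0,19/2); v=(2,-1)
6. t=2 → R at (4,15/2); v=(-2,-1)
7. t=2 → L at (0,11/2); v=(2,-1)
8. t=2 → R at (4,7/2); v=(-2,-1)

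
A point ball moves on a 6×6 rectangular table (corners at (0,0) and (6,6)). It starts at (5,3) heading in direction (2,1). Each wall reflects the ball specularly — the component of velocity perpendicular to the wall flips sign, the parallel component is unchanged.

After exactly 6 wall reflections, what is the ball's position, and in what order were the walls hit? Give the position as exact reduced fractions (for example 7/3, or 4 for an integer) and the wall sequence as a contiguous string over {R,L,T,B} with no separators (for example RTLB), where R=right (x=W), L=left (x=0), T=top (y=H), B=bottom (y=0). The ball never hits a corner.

1. t=1/2 → R at (6,7/2); v=(-2,1)
2. t=5/2 → T at (1,6); v=(-2,-1)
3. t=1/2 → L at (0,11/2); v=(2,-1)
4. t=3 → R at (6,5/2); v=(-2,-1)
5. t=5/2 → B at (1,0); v=(-2,1)
6. t=1/2 → L at (0,1/2); v=(2,1)

Final position: (0,1/2)
Wall sequence: RTLRBL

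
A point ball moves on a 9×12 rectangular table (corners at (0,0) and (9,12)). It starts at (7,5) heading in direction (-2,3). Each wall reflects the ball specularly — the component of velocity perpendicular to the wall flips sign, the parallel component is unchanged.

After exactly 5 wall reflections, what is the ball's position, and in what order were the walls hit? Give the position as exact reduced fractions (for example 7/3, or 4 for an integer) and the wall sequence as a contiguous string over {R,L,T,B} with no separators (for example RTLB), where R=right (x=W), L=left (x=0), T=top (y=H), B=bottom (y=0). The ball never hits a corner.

Final position: (13/3,12)
Wall sequence: TLBRT

1. t=7/3 → T at (7/3,12); v=(-2,-3)
2. t=7/6 → L at (0,17/2); v=(2,-3)
3. t=17/6 → B at (17/3,0); v=(2,3)
4. t=5/3 → R at (9,5); v=(-2,3)
5. t=7/3 → T at (13/3,12); v=(-2,-3)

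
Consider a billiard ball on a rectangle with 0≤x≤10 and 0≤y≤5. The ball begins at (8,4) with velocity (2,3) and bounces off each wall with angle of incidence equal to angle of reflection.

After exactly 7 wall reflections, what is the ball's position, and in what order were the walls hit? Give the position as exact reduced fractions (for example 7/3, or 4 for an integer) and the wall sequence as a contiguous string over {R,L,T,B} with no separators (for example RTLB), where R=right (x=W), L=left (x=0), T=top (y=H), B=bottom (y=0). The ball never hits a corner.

1. t=1/3 → T at (26/3,5); v=(2,-3)
2. t=2/3 → R at (10,3); v=(-2,-3)
3. t=1 → B at (8,0); v=(-2,3)
4. t=5/3 → T at (14/3,5); v=(-2,-3)
5. t=5/3 → B at (4/3,0); v=(-2,3)
6. t=2/3 → L at (0,2); v=(2,3)
7. t=1 → T at (2,5); v=(2,-3)

Final position: (2,5)
Wall sequence: TRBTBLT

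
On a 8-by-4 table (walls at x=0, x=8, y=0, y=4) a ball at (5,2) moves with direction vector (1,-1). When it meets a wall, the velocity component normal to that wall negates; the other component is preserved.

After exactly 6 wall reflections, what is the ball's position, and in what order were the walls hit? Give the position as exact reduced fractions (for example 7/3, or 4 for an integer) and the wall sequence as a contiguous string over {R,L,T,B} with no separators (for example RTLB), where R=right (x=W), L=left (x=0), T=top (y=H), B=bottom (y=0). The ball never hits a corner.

1. t=2 → B at (7,0); v=(1,1)
2. t=1 → R at (8,1); v=(-1,1)
3. t=3 → T at (5,4); v=(-1,-1)
4. t=4 → B at (1,0); v=(-1,1)
5. t=1 → L at (0,1); v=(1,1)
6. t=3 → T at (3,4); v=(1,-1)

Final position: (3,4)
Wall sequence: BRTBLT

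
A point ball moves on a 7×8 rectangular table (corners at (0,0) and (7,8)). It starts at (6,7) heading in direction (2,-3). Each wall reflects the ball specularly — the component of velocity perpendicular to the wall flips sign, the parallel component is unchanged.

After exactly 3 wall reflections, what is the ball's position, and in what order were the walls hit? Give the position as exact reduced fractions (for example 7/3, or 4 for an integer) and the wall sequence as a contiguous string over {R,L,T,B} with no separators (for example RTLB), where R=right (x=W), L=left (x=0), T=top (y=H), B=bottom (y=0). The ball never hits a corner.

1. t=1/2 → R at (7,11/2); v=(-2,-3)
2. t=11/6 → B at (10/3,0); v=(-2,3)
3. t=5/3 → L at (0,5); v=(2,3)

Final position: (0,5)
Wall sequence: RBL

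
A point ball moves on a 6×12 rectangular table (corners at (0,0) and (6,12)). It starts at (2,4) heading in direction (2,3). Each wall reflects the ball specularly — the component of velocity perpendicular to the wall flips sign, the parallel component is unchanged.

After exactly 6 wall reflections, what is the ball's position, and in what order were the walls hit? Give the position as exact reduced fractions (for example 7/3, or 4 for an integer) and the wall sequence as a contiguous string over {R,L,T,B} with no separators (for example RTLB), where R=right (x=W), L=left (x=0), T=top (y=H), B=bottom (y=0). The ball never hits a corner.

Final position: (2/3,12)
Wall sequence: RTLBRT

1. t=2 → R at (6,10); v=(-2,3)
2. t=2/3 → T at (14/3,12); v=(-2,-3)
3. t=7/3 → L at (0,5); v=(2,-3)
4. t=5/3 → B at (10/3,0); v=(2,3)
5. t=4/3 → R at (6,4); v=(-2,3)
6. t=8/3 → T at (2/3,12); v=(-2,-3)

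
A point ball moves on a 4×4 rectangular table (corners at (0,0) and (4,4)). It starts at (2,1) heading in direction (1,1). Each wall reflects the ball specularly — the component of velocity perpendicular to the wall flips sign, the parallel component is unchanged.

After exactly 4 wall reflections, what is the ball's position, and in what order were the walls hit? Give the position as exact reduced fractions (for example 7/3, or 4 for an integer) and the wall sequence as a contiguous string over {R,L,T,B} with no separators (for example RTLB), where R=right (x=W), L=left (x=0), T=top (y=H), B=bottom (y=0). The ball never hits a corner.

Final position: (1,0)
Wall sequence: RTLB

1. t=2 → R at (4,3); v=(-1,1)
2. t=1 → T at (3,4); v=(-1,-1)
3. t=3 → L at (0,1); v=(1,-1)
4. t=1 → B at (1,0); v=(1,1)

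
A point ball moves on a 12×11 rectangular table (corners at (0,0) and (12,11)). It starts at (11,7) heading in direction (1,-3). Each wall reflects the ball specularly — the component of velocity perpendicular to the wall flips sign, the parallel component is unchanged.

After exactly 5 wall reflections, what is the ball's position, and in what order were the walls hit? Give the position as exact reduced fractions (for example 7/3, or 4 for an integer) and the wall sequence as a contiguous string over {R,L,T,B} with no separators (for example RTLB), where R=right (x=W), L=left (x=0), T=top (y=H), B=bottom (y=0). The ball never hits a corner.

Final position: (0,10)
Wall sequence: RBTBL

1. t=1 → R at (12,4); v=(-1,-3)
2. t=4/3 → B at (32/3,0); v=(-1,3)
3. t=11/3 → T at (7,11); v=(-1,-3)
4. t=11/3 → B at (10/3,0); v=(-1,3)
5. t=10/3 → L at (0,10); v=(1,3)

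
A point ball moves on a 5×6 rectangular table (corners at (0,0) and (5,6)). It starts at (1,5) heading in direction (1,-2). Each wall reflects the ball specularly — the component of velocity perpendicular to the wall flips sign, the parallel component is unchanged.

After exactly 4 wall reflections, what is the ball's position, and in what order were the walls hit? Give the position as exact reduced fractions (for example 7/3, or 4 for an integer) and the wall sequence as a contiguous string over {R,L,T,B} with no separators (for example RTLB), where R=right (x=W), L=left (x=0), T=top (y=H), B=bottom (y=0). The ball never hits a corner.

1. t=5/2 → B at (7/2,0); v=(1,2)
2. t=3/2 → R at (5,3); v=(-1,2)
3. t=3/2 → T at (7/2,6); v=(-1,-2)
4. t=3 → B at (1/2,0); v=(-1,2)

Final position: (1/2,0)
Wall sequence: BRTB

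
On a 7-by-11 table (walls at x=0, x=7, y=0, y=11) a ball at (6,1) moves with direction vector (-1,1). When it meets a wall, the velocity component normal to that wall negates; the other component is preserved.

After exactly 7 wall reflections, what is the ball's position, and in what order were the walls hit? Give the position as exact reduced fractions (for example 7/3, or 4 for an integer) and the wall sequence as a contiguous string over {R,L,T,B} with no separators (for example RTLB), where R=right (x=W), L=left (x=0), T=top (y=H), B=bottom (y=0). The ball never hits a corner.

Final position: (2,11)
Wall sequence: LTRLBRT

1. t=6 → L at (0,7); v=(1,1)
2. t=4 → T at (4,11); v=(1,-1)
3. t=3 → R at (7,8); v=(-1,-1)
4. t=7 → L at (0,1); v=(1,-1)
5. t=1 → B at (1,0); v=(1,1)
6. t=6 → R at (7,6); v=(-1,1)
7. t=5 → T at (2,11); v=(-1,-1)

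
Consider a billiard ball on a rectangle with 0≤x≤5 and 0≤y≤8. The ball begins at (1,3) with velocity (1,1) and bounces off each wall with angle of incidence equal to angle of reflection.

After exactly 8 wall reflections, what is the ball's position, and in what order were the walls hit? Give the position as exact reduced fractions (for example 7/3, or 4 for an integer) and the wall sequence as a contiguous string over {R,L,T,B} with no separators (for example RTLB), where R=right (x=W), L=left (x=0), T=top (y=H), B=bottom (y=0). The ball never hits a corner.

Final position: (5,5)
Wall sequence: RTLBRLTR

1. t=4 → R at (5,7); v=(-1,1)
2. t=1 → T at (4,8); v=(-1,-1)
3. t=4 → L at (0,4); v=(1,-1)
4. t=4 → B at (4,0); v=(1,1)
5. t=1 → R at (5,1); v=(-1,1)
6. t=5 → L at (0,6); v=(1,1)
7. t=2 → T at (2,8); v=(1,-1)
8. t=3 → R at (5,5); v=(-1,-1)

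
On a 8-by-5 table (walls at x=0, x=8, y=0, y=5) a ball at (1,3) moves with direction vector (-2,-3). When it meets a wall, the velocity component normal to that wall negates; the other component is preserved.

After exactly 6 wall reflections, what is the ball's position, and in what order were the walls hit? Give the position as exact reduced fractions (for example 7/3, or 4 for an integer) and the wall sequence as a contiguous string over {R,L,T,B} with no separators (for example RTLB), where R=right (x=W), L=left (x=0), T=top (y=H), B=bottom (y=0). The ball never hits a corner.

1. t=1/2 → L at (0,3/2); v=(2,-3)
2. t=1/2 → B at (1,0); v=(2,3)
3. t=5/3 → T at (13/3,5); v=(2,-3)
4. t=5/3 → B at (23/3,0); v=(2,3)
5. t=1/6 → R at (8,1/2); v=(-2,3)
6. t=3/2 → T at (5,5); v=(-2,-3)

Final position: (5,5)
Wall sequence: LBTBRT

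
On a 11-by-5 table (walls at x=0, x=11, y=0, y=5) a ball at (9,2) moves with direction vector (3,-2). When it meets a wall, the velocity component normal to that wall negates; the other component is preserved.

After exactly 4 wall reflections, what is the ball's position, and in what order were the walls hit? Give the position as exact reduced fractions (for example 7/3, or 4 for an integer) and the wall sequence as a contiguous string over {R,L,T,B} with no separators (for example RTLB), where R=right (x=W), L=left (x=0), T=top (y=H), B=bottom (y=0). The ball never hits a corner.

1. t=2/3 → R at (11,2/3); v=(-3,-2)
2. t=1/3 → B at (10,0); v=(-3,2)
3. t=5/2 → T at (5/2,5); v=(-3,-2)
4. t=5/6 → L at (0,10/3); v=(3,-2)

Final position: (0,10/3)
Wall sequence: RBTL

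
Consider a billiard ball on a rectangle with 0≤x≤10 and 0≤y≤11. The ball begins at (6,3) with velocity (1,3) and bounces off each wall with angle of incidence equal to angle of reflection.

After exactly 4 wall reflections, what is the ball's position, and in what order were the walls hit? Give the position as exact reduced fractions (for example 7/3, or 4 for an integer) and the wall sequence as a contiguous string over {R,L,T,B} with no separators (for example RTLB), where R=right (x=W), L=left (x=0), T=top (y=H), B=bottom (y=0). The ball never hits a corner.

Final position: (4,11)
Wall sequence: TRBT

1. t=8/3 → T at (26/3,11); v=(1,-3)
2. t=4/3 → R at (10,7); v=(-1,-3)
3. t=7/3 → B at (23/3,0); v=(-1,3)
4. t=11/3 → T at (4,11); v=(-1,-3)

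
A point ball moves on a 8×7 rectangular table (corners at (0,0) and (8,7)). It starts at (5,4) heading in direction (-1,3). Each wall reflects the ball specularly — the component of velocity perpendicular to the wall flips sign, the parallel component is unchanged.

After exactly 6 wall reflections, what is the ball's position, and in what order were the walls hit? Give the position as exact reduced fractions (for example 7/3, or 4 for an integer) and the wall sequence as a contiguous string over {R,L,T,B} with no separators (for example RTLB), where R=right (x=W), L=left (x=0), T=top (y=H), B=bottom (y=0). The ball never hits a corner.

Final position: (16/3,7)
Wall sequence: TBLTBT

1. t=1 → T at (4,7); v=(-1,-3)
2. t=7/3 → B at (5/3,0); v=(-1,3)
3. t=5/3 → L at (0,5); v=(1,3)
4. t=2/3 → T at (2/3,7); v=(1,-3)
5. t=7/3 → B at (3,0); v=(1,3)
6. t=7/3 → T at (16/3,7); v=(1,-3)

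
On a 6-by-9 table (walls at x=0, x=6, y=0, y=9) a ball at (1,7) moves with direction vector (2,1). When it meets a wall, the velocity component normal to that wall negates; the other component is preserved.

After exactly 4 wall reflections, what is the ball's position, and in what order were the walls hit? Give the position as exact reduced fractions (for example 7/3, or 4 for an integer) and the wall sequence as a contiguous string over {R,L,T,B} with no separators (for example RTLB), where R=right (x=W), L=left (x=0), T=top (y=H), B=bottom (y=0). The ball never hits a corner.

1. t=2 → T at (5,9); v=(2,-1)
2. t=1/2 → R at (6,17/2); v=(-2,-1)
3. t=3 → L at (0,11/2); v=(2,-1)
4. t=3 → R at (6,5/2); v=(-2,-1)

Final position: (6,5/2)
Wall sequence: TRLR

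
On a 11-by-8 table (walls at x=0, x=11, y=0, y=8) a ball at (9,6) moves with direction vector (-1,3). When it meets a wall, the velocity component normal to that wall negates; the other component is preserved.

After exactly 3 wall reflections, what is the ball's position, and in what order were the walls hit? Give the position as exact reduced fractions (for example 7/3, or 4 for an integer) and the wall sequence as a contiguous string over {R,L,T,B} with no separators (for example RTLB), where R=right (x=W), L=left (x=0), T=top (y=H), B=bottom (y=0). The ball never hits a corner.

1. t=2/3 → T at (25/3,8); v=(-1,-3)
2. t=8/3 → B at (17/3,0); v=(-1,3)
3. t=8/3 → T at (3,8); v=(-1,-3)

Final position: (3,8)
Wall sequence: TBT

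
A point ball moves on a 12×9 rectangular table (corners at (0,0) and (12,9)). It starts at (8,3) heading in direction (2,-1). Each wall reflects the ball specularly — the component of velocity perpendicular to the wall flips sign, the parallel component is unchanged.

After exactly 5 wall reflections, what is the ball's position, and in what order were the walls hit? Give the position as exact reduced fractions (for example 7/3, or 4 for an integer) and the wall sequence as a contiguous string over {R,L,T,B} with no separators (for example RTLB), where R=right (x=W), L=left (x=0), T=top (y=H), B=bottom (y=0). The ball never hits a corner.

1. t=2 → R at (12,1); v=(-2,-1)
2. t=1 → B at (10,0); v=(-2,1)
3. t=5 → L at (0,5); v=(2,1)
4. t=4 → T at (8,9); v=(2,-1)
5. t=2 → R at (12,7); v=(-2,-1)

Final position: (12,7)
Wall sequence: RBLTR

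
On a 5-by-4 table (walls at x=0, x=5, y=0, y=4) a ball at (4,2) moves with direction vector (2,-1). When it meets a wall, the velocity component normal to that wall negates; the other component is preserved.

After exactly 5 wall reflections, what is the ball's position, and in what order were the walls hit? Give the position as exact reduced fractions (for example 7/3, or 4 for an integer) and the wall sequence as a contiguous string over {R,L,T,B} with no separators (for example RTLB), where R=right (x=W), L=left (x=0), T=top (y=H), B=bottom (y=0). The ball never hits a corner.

1. t=1/2 → R at (5,3/2); v=(-2,-1)
2. t=3/2 → B at (2,0); v=(-2,1)
3. t=1 → L at (0,1); v=(2,1)
4. t=5/2 → R at (5,7/2); v=(-2,1)
5. t=1/2 → T at (4,4); v=(-2,-1)

Final position: (4,4)
Wall sequence: RBLRT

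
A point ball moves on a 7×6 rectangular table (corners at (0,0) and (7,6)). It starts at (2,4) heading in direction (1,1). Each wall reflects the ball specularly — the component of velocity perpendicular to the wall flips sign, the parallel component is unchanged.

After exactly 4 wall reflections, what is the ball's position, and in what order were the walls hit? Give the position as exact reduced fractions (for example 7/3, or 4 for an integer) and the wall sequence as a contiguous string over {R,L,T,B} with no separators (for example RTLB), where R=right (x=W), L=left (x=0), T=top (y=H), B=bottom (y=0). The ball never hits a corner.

Final position: (0,4)
Wall sequence: TRBL

1. t=2 → T at (4,6); v=(1,-1)
2. t=3 → R at (7,3); v=(-1,-1)
3. t=3 → B at (4,0); v=(-1,1)
4. t=4 → L at (0,4); v=(1,1)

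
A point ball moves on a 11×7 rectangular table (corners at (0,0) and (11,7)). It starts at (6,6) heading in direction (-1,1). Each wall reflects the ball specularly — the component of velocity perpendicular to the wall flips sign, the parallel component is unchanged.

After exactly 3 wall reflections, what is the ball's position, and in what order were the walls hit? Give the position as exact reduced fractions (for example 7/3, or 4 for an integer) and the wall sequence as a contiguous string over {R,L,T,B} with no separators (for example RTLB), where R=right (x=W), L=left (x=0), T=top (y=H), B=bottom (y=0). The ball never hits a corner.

Final position: (2,0)
Wall sequence: TLB

1. t=1 → T at (5,7); v=(-1,-1)
2. t=5 → L at (0,2); v=(1,-1)
3. t=2 → B at (2,0); v=(1,1)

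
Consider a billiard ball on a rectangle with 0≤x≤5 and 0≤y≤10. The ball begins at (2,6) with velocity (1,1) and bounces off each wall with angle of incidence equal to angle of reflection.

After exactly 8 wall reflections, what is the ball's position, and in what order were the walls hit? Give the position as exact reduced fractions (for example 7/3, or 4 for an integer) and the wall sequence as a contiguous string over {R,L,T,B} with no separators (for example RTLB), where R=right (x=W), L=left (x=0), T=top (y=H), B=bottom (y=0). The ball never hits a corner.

1. t=3 → R at (5,9); v=(-1,1)
2. t=1 → T at (4,10); v=(-1,-1)
3. t=4 → L at (0,6); v=(1,-1)
4. t=5 → R at (5,1); v=(-1,-1)
5. t=1 → B at (4,0); v=(-1,1)
6. t=4 → L at (0,4); v=(1,1)
7. t=5 → R at (5,9); v=(-1,1)
8. t=1 → T at (4,10); v=(-1,-1)

Final position: (4,10)
Wall sequence: RTLRBLRT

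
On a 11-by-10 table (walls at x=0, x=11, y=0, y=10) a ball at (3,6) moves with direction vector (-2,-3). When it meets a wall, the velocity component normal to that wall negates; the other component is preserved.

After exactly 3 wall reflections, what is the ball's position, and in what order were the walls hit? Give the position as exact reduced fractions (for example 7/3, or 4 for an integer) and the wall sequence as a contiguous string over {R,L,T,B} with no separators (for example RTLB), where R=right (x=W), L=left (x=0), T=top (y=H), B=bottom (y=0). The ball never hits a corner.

Final position: (23/3,10)
Wall sequence: LBT

1. t=3/2 → L at (0,3/2); v=(2,-3)
2. t=1/2 → B at (1,0); v=(2,3)
3. t=10/3 → T at (23/3,10); v=(2,-3)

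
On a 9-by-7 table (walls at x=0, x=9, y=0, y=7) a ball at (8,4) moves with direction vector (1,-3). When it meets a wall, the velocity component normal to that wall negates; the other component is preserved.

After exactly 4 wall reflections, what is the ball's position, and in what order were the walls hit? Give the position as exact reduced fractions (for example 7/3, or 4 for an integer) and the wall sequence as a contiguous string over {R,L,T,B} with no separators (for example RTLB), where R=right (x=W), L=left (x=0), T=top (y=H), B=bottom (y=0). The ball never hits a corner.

1. t=1 → R at (9,1); v=(-1,-3)
2. t=1/3 → B at (26/3,0); v=(-1,3)
3. t=7/3 → T at (19/3,7); v=(-1,-3)
4. t=7/3 → B at (4,0); v=(-1,3)

Final position: (4,0)
Wall sequence: RBTB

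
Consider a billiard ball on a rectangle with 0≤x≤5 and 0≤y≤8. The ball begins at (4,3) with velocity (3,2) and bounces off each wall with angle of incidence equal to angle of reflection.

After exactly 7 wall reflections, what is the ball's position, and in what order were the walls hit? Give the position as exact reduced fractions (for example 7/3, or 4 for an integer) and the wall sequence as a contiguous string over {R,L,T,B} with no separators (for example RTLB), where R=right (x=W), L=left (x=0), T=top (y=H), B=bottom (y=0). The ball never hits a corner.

1. t=1/3 → R at (5,11/3); v=(-3,2)
2. t=5/3 → L at (0,7); v=(3,2)
3. t=1/2 → T at (3/2,8); v=(3,-2)
4. t=7/6 → R at (5,17/3); v=(-3,-2)
5. t=5/3 → L at (0,7/3); v=(3,-2)
6. t=7/6 → B at (7/2,0); v=(3,2)
7. t=1/2 → R at (5,1); v=(-3,2)

Final position: (5,1)
Wall sequence: RLTRLBR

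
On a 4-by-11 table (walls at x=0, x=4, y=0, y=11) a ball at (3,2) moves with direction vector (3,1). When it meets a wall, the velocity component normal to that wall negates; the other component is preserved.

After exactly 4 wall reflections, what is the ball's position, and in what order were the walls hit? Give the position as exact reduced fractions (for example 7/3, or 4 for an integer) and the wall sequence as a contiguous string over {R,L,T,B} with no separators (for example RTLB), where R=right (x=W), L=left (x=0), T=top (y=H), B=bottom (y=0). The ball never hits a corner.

Final position: (0,19/3)
Wall sequence: RLRL

1. t=1/3 → R at (4,7/3); v=(-3,1)
2. t=4/3 → L at (0,11/3); v=(3,1)
3. t=4/3 → R at (4,5); v=(-3,1)
4. t=4/3 → L at (0,19/3); v=(3,1)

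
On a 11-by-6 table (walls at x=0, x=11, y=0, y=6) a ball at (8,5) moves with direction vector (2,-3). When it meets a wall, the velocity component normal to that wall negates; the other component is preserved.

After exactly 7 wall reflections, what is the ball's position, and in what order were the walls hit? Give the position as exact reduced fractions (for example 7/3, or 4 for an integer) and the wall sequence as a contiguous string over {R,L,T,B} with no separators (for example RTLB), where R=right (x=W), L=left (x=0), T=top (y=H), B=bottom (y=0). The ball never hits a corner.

Final position: (16/3,0)
Wall sequence: RBTBLTB

1. t=3/2 → R at (11,1/2); v=(-2,-3)
2. t=1/6 → B at (32/3,0); v=(-2,3)
3. t=2 → T at (20/3,6); v=(-2,-3)
4. t=2 → B at (8/3,0); v=(-2,3)
5. t=4/3 → L at (0,4); v=(2,3)
6. t=2/3 → T at (4/3,6); v=(2,-3)
7. t=2 → B at (16/3,0); v=(2,3)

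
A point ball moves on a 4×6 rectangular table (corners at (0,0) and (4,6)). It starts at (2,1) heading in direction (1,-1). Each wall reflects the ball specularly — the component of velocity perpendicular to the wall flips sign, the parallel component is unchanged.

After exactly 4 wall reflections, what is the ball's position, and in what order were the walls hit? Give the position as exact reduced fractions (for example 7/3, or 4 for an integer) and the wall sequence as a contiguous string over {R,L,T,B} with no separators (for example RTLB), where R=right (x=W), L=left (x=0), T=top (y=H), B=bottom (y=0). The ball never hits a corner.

1. t=1 → B at (3,0); v=(1,1)
2. t=1 → R at (4,1); v=(-1,1)
3. t=4 → L at (0,5); v=(1,1)
4. t=1 → T at (1,6); v=(1,-1)

Final position: (1,6)
Wall sequence: BRLT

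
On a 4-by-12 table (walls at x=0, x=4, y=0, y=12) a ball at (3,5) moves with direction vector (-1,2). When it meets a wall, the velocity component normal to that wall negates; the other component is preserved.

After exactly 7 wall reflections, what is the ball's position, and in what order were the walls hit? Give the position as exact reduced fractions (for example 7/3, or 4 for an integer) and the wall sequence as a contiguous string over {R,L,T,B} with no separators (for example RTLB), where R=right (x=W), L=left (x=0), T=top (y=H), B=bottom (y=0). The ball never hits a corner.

1. t=3 → L at (0,11); v=(1,2)
2. t=1/2 → T at (1/2,12); v=(1,-2)
3. t=7/2 → R at (4,5); v=(-1,-2)
4. t=5/2 → B at (3/2,0); v=(-1,2)
5. t=3/2 → L at (0,3); v=(1,2)
6. t=4 → R at (4,11); v=(-1,2)
7. t=1/2 → T at (7/2,12); v=(-1,-2)

Final position: (7/2,12)
Wall sequence: LTRBLRT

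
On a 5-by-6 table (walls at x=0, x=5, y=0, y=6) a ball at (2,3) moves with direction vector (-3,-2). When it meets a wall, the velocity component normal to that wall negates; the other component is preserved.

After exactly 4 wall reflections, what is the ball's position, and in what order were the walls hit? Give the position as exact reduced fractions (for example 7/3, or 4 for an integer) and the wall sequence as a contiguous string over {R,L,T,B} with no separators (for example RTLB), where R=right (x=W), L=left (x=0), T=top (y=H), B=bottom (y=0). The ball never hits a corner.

Final position: (0,5)
Wall sequence: LBRL

1. t=2/3 → L at (0,5/3); v=(3,-2)
2. t=5/6 → B at (5/2,0); v=(3,2)
3. t=5/6 → R at (5,5/3); v=(-3,2)
4. t=5/3 → L at (0,5); v=(3,2)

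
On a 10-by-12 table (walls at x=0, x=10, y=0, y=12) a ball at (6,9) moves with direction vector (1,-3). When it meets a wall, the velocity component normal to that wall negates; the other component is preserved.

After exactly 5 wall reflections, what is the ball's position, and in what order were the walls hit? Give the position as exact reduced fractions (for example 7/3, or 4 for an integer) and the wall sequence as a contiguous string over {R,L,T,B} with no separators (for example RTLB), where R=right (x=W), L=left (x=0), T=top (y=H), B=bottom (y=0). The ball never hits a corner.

Final position: (0,9)
Wall sequence: BRTBL

1. t=3 → B at (9,0); v=(1,3)
2. t=1 → R at (10,3); v=(-1,3)
3. t=3 → T at (7,12); v=(-1,-3)
4. t=4 → B at (3,0); v=(-1,3)
5. t=3 → L at (0,9); v=(1,3)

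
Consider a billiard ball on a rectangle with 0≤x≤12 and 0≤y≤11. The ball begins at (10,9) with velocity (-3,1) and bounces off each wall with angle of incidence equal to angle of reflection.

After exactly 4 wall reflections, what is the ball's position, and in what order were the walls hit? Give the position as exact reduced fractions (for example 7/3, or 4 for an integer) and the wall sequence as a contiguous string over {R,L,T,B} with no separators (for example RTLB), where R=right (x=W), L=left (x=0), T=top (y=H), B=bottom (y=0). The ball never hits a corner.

Final position: (0,5/3)
Wall sequence: TLRL

1. t=2 → T at (4,11); v=(-3,-1)
2. t=4/3 → L at (0,29/3); v=(3,-1)
3. t=4 → R at (12,17/3); v=(-3,-1)
4. t=4 → L at (0,5/3); v=(3,-1)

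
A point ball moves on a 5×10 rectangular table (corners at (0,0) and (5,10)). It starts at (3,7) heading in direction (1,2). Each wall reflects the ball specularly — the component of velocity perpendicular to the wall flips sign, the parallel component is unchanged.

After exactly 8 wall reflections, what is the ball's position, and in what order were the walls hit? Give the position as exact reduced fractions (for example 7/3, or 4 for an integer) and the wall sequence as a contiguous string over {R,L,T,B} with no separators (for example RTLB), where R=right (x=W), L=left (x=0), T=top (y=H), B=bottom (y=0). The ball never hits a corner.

Final position: (0,1)
Wall sequence: TRBLTRBL

1. t=3/2 → T at (9/2,10); v=(1,-2)
2. t=1/2 → R at (5,9); v=(-1,-2)
3. t=9/2 → B at (1/2,0); v=(-1,2)
4. t=1/2 → L at (0,1); v=(1,2)
5. t=9/2 → T at (9/2,10); v=(1,-2)
6. t=1/2 → R at (5,9); v=(-1,-2)
7. t=9/2 → B at (1/2,0); v=(-1,2)
8. t=1/2 → L at (0,1); v=(1,2)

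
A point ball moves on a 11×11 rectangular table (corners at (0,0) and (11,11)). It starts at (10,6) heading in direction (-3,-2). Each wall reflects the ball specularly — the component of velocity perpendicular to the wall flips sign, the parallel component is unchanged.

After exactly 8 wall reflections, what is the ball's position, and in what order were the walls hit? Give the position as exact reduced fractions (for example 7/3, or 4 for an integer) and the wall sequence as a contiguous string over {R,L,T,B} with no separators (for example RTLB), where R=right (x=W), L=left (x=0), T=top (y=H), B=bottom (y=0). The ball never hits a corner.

Final position: (0,8)
Wall sequence: BLRTLBRL

1. t=3 → B at (1,0); v=(-3,2)
2. t=1/3 → L at (0,2/3); v=(3,2)
3. t=11/3 → R at (11,8); v=(-3,2)
4. t=3/2 → T at (13/2,11); v=(-3,-2)
5. t=13/6 → L at (0,20/3); v=(3,-2)
6. t=10/3 → B at (10,0); v=(3,2)
7. t=1/3 → R at (11,2/3); v=(-3,2)
8. t=11/3 → L at (0,8); v=(3,2)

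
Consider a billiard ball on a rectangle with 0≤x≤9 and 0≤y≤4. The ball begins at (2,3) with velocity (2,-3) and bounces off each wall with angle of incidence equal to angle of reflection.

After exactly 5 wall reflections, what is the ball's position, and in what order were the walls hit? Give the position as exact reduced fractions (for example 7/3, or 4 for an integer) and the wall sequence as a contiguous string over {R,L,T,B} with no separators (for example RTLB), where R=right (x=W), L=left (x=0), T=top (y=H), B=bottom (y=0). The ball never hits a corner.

1. t=1 → B at (4,0); v=(2,3)
2. t=4/3 → T at (20/3,4); v=(2,-3)
3. t=7/6 → R at (9,1/2); v=(-2,-3)
4. t=1/6 → B at (26/3,0); v=(-2,3)
5. t=4/3 → T at (6,4); v=(-2,-3)

Final position: (6,4)
Wall sequence: BTRBT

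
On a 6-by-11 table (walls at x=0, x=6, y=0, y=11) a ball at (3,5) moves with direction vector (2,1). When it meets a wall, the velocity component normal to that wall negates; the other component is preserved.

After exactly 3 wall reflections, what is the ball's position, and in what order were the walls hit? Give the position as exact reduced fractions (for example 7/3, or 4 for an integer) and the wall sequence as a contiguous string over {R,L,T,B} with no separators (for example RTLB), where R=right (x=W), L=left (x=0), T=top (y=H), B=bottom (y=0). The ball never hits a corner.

1. t=3/2 → R at (6,13/2); v=(-2,1)
2. t=3 → L at (0,19/2); v=(2,1)
3. t=3/2 → T at (3,11); v=(2,-1)

Final position: (3,11)
Wall sequence: RLT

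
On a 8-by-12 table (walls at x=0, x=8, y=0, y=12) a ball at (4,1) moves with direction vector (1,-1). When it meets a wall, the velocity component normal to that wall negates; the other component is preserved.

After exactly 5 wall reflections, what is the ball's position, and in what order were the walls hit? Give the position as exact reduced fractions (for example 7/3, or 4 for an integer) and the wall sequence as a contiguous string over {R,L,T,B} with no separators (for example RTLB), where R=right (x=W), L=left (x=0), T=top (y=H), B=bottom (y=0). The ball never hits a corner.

1. t=1 → B at (5,0); v=(1,1)
2. t=3 → R at (8,3); v=(-1,1)
3. t=8 → L at (0,11); v=(1,1)
4. t=1 → T at (1,12); v=(1,-1)
5. t=7 → R at (8,5); v=(-1,-1)

Final position: (8,5)
Wall sequence: BRLTR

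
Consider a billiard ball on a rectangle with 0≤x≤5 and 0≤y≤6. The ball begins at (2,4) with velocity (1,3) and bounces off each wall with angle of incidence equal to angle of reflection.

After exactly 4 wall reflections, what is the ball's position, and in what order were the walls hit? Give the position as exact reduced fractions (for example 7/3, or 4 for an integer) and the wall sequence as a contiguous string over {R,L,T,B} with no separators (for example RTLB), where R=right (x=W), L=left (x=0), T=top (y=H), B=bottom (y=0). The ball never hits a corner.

1. t=2/3 → T at (8/3,6); v=(1,-3)
2. t=2 → B at (14/3,0); v=(1,3)
3. t=1/3 → R at (5,1); v=(-1,3)
4. t=5/3 → T at (10/3,6); v=(-1,-3)

Final position: (10/3,6)
Wall sequence: TBRT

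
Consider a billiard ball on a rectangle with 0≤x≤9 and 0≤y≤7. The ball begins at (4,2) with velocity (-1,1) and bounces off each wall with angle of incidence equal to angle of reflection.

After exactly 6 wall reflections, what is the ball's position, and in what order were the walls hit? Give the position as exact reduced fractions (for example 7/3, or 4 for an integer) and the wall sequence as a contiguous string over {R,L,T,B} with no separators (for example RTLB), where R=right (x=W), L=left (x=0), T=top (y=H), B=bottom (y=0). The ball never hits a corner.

Final position: (0,4)
Wall sequence: LTBRTL

1. t=4 → L at (0,6); v=(1,1)
2. t=1 → T at (1,7); v=(1,-1)
3. t=7 → B at (8,0); v=(1,1)
4. t=1 → R at (9,1); v=(-1,1)
5. t=6 → T at (3,7); v=(-1,-1)
6. t=3 → L at (0,4); v=(1,-1)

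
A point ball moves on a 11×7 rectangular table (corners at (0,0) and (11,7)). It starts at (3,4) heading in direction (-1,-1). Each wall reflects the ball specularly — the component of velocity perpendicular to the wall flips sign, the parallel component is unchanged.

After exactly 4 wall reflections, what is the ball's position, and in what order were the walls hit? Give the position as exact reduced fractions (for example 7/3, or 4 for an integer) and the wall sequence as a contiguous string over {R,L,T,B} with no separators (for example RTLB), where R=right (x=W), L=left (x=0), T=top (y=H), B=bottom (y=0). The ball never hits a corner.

Final position: (11,4)
Wall sequence: LBTR

1. t=3 → L at (0,1); v=(1,-1)
2. t=1 → B at (1,0); v=(1,1)
3. t=7 → T at (8,7); v=(1,-1)
4. t=3 → R at (11,4); v=(-1,-1)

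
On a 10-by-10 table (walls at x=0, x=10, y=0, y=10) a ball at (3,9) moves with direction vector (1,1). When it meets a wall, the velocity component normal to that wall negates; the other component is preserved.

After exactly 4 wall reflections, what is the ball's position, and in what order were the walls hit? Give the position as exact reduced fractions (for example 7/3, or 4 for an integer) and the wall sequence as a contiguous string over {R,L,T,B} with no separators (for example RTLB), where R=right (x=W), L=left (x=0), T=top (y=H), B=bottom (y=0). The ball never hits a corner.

Final position: (0,6)
Wall sequence: TRBL

1. t=1 → T at (4,10); v=(1,-1)
2. t=6 → R at (10,4); v=(-1,-1)
3. t=4 → B at (6,0); v=(-1,1)
4. t=6 → L at (0,6); v=(1,1)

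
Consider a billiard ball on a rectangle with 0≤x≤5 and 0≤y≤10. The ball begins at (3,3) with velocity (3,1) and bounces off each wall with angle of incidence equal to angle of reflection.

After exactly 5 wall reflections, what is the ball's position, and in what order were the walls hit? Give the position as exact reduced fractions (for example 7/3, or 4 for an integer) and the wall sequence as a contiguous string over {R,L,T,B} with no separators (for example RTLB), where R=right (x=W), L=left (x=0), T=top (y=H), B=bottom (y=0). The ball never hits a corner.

Final position: (4,10)
Wall sequence: RLRLT

1. t=2/3 → R at (5,11/3); v=(-3,1)
2. t=5/3 → L at (0,16/3); v=(3,1)
3. t=5/3 → R at (5,7); v=(-3,1)
4. t=5/3 → L at (0,26/3); v=(3,1)
5. t=4/3 → T at (4,10); v=(3,-1)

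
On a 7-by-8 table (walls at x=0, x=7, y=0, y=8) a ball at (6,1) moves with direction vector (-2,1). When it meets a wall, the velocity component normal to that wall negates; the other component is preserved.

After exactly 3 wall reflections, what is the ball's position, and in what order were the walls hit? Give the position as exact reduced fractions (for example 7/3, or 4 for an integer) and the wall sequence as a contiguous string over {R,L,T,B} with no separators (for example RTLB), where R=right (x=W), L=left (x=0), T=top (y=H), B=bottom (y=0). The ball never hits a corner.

1. t=3 → L at (0,4); v=(2,1)
2. t=7/2 → R at (7,15/2); v=(-2,1)
3. t=1/2 → T at (6,8); v=(-2,-1)

Final position: (6,8)
Wall sequence: LRT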